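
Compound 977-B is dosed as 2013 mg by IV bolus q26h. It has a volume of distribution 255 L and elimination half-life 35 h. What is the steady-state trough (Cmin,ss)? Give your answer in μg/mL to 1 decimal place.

Over one 26-h interval, 26/35 ≈ 0.74286 half-lives elapse, leaving f ≈ 0.5976 of each dose.
At steady state, accumulation factor R = 1/(1 − e^(−kτ)) ≈ 2.4851.
Each bolus raises the concentration by D/Vd = 2013/255 ≈ 7.894 μg/mL.
Cmax,ss = C₀/(1 − f) ≈ 7.894/0.4024 ≈ 19.617 μg/mL.
One interval later, Cmin,ss = Cmax,ss·e^(−kτ) ≈ 19.617 × 0.5976 ≈ 11.723 μg/mL.

11.7 μg/mL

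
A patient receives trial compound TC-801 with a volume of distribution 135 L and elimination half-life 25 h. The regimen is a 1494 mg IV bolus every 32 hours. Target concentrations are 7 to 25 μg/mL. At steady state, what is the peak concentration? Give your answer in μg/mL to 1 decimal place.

18.8 μg/mL

Over one 32-h interval, 32/25 ≈ 1.28 half-lives elapse, leaving f ≈ 0.4118 of each dose.
Accumulation ratio R = 1/(1 − f) ≈ 1/0.5882 ≈ 1.7001.
Single-dose peak C₀ = D/Vd = 1494/135 ≈ 11.067 μg/mL.
Cmax,ss = C₀/(1 − f) ≈ 11.067/0.5882 ≈ 18.815 μg/mL.
Peak 18.8 μg/mL vs MTC 25 μg/mL: below toxic threshold.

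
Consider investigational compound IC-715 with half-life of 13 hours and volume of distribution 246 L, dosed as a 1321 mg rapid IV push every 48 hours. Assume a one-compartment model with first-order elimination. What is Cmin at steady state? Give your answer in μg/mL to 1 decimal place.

τ/t½ = 48/13 ≈ 3.6923, so fraction remaining f = (1/2)^(48/13) ≈ 0.0774.
Single-dose peak C₀ = D/Vd = 1321/246 ≈ 5.370 μg/mL.
Steady-state trough Cmin,ss = C₀·f/(1−f) ≈ 5.370 × 0.0774/0.9226 ≈ 0.451 μg/mL.

0.5 μg/mL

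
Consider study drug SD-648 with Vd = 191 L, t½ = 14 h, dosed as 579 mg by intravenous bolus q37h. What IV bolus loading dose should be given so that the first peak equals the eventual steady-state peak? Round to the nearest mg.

689 mg

f = (1/2)^(37/14) ≈ 0.160111; accumulation ratio R = 1/(1−f) ≈ 1.19063.
Loading dose to hit Cmax,ss on first dose: D_load = D_maint·R ≈ 579 × 1.19063 ≈ 689.37 mg.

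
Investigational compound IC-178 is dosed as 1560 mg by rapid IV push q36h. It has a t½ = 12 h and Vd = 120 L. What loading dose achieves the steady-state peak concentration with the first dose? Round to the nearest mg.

1783 mg

f = (1/2)^(36/12) ≈ 0.125000; accumulation ratio R = 1/(1−f) ≈ 1.14286.
Loading dose to hit Cmax,ss on first dose: D_load = D_maint·R ≈ 1560 × 1.14286 ≈ 1782.86 mg.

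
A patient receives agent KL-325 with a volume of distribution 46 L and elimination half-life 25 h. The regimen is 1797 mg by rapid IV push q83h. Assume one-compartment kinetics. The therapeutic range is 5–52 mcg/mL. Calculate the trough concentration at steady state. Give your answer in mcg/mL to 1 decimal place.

4.3 mcg/mL

Over one 83-h interval, 83/25 ≈ 3.32 half-lives elapse, leaving f ≈ 0.1001 of each dose.
Each bolus raises the concentration by D/Vd = 1797/46 ≈ 39.065 mcg/mL.
Steady-state trough Cmin,ss = C₀·f/(1−f) ≈ 39.065 × 0.1001/0.8999 ≈ 4.345 mcg/mL.
Trough 4.3 mcg/mL vs MEC 5 mcg/mL: subtherapeutic.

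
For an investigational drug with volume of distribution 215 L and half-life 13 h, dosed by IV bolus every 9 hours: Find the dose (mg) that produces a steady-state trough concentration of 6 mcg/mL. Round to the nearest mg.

794 mg

τ/t½ = 9/13 ≈ 0.69231, so f = (1/2)^(9/13) ≈ 0.618863.
Cmin,ss = (D/Vd)·f/(1−f), so D = Cmin,ss·Vd·(1−f)/f.
D = 6 × 215 × (1−f)/f ≈ 6 × 215 × 0.61587 ≈ 794.47 mg.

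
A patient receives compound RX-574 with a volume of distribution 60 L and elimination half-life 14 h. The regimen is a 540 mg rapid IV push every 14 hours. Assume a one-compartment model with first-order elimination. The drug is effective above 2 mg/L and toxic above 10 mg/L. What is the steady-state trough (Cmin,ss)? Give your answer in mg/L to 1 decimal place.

τ = 14 h = 1 half-life, so f = (1/2)^1 = 0.5.
Accumulation ratio R = 1/(1 − f) = 1/0.5 = 2/1.
Single-dose peak C₀ = D/Vd = 540/60 = 9 mg/L.
Steady-state peak Cmax,ss = C₀·R = 9 × 2/1 ≈ 18.000 mg/L.
Steady-state trough Cmin,ss = Cmax,ss·f ≈ 18.000 × 0.5 ≈ 9.000 mg/L.
Trough 9.0 mg/L vs MEC 2 mg/L: adequate.

9.0 mg/L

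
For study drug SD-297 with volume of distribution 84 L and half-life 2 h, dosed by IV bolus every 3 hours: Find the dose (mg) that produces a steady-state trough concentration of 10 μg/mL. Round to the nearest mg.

τ/t½ = 3/2 ≈ 1.5, so f = (1/2)^(3/2) ≈ 0.353553.
Cmin,ss = (D/Vd)·f/(1−f), so D = Cmin,ss·Vd·(1−f)/f.
D = 10 × 84 × (1−f)/f ≈ 10 × 84 × 1.82843 ≈ 1535.88 mg.

1536 mg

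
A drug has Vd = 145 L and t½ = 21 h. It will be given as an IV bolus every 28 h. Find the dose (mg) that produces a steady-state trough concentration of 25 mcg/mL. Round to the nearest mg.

5509 mg

τ/t½ = 28/21 ≈ 1.3333, so f = (1/2)^(28/21) ≈ 0.396850.
Cmin,ss = (D/Vd)·f/(1−f), so D = Cmin,ss·Vd·(1−f)/f.
D = 25 × 145 × (1−f)/f ≈ 25 × 145 × 1.51984 ≈ 5509.42 mg.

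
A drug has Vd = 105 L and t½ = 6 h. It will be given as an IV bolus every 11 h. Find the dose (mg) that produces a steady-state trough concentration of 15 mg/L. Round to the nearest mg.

4038 mg

τ/t½ = 11/6 ≈ 1.8333, so f = (1/2)^(11/6) ≈ 0.280616.
Cmin,ss = (D/Vd)·f/(1−f), so D = Cmin,ss·Vd·(1−f)/f.
D = 15 × 105 × (1−f)/f ≈ 15 × 105 × 2.56359 ≈ 4037.65 mg.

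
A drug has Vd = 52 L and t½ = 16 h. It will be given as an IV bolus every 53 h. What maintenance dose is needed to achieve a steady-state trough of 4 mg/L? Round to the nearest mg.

1858 mg

τ/t½ = 53/16 ≈ 3.3125, so f = (1/2)^(53/16) ≈ 0.100656.
Cmin,ss = (D/Vd)·f/(1−f), so D = Cmin,ss·Vd·(1−f)/f.
D = 4 × 52 × (1−f)/f ≈ 4 × 52 × 8.93483 ≈ 1858.44 mg.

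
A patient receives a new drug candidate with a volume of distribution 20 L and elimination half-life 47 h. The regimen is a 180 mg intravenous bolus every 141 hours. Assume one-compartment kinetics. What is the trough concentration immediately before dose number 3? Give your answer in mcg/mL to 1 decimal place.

f = (1/2)^(τ/t½) = (1/2)^(141/47) ≈ 0.1250.
C₀ = D/Vd = 180/20 ≈ 9.000 mcg/mL.
Before the 3rd dose, 2 doses have been given. Superposition: Cmin = C₀·(f + f²).
≈ 9.000 × (0.1250 + 0.0156) ≈ 9.000 × 0.1406 ≈ 1.265 mcg/mL.

1.3 mcg/mL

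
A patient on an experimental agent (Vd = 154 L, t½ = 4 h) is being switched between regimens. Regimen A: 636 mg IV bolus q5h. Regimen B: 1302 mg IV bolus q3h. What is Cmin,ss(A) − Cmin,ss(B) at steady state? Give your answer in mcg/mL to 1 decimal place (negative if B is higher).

Regimen A: f = (1/2)^(5/4) ≈ 0.4204; Cmin,ss = (636/154)·f/(1−f) ≈ 2.996 mcg/mL.
Regimen B: f = (1/2)^(3/4) ≈ 0.5946; Cmin,ss = (1302/154)·f/(1−f) ≈ 12.400 mcg/mL.
Difference ≈ 2.996 − 12.400 ≈ -9.404 mcg/mL.

-9.4 mcg/mL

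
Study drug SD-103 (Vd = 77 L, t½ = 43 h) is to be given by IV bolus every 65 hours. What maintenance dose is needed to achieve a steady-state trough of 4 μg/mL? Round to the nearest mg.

570 mg

τ/t½ = 65/43 ≈ 1.5116, so f = (1/2)^(65/43) ≈ 0.350715.
Cmin,ss = (D/Vd)·f/(1−f), so D = Cmin,ss·Vd·(1−f)/f.
D = 4 × 77 × (1−f)/f ≈ 4 × 77 × 1.85132 ≈ 570.21 mg.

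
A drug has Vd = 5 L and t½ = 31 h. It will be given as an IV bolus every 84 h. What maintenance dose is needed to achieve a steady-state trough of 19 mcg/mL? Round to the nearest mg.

526 mg

τ/t½ = 84/31 ≈ 2.7097, so f = (1/2)^(84/31) ≈ 0.152864.
Cmin,ss = (D/Vd)·f/(1−f), so D = Cmin,ss·Vd·(1−f)/f.
D = 19 × 5 × (1−f)/f ≈ 19 × 5 × 5.54176 ≈ 526.47 mg.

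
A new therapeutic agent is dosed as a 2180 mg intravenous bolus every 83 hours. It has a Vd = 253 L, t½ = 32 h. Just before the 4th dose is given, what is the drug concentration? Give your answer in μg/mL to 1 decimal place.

f = (1/2)^(τ/t½) = (1/2)^(83/32) ≈ 0.1657.
C₀ = D/Vd = 2180/253 ≈ 8.617 μg/mL.
Before the 4th dose, 3 doses have been given. Superposition: Cmin = C₀·(f + f² + … + f^3).
≈ 8.617 × (0.1657 + 0.0275 + 0.0045) ≈ 8.617 × 0.1977 ≈ 1.704 μg/mL.

1.7 μg/mL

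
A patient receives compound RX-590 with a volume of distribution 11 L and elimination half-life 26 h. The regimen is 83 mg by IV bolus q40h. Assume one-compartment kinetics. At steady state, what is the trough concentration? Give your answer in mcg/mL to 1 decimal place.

4.0 mcg/mL

τ/t½ = 40/26 ≈ 1.5385, so fraction remaining f = (1/2)^(40/26) ≈ 0.3443.
At steady state, accumulation factor R = 1/(1 − e^(−kτ)) ≈ 1.5251.
Each bolus raises the concentration by D/Vd = 83/11 ≈ 7.545 mcg/mL.
Steady-state peak Cmax,ss = C₀·R ≈ 7.545 × 1.5251 ≈ 11.507 mcg/mL.
Steady-state trough Cmin,ss = Cmax,ss·f ≈ 11.507 × 0.3443 ≈ 3.962 mcg/mL.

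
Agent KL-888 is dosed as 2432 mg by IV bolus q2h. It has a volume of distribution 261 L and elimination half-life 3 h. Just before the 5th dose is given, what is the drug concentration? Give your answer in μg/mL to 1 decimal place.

f = (1/2)^(τ/t½) = (1/2)^(2/3) ≈ 0.6300.
C₀ = D/Vd = 2432/261 ≈ 9.318 μg/mL.
Before the 5th dose, 4 doses have been given. Superposition: Cmin = C₀·(f + f² + … + f^4).
≈ 9.318 × (0.6300 + 0.3969 + 0.2500 + 0.1575) ≈ 9.318 × 1.4344 ≈ 13.366 μg/mL.

13.4 μg/mL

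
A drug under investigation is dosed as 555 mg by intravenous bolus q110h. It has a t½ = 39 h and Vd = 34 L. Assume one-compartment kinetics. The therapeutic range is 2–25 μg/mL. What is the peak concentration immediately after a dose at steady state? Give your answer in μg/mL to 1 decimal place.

Over one 110-h interval, 110/39 ≈ 2.8205 half-lives elapse, leaving f ≈ 0.1416 of each dose.
Accumulation ratio R = 1/(1 − f) ≈ 1/0.8584 ≈ 1.1650.
Single-dose peak C₀ = D/Vd = 555/34 ≈ 16.324 μg/mL.
Cmax,ss = C₀/(1 − f) ≈ 16.324/0.8584 ≈ 19.017 μg/mL.
Peak 19.0 μg/mL vs MTC 25 μg/mL: below toxic threshold.

19.0 μg/mL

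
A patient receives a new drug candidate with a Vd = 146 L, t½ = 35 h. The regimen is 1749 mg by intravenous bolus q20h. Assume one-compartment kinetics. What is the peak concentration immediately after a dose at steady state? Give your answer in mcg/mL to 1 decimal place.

36.6 mcg/mL

Over one 20-h interval, 20/35 ≈ 0.57143 half-lives elapse, leaving f ≈ 0.6730 of each dose.
Accumulation ratio R = 1/(1 − f) ≈ 1/0.3270 ≈ 3.0581.
Single-dose peak C₀ = D/Vd = 1749/146 ≈ 11.979 mcg/mL.
Cmax,ss = C₀/(1 − f) ≈ 11.979/0.3270 ≈ 36.633 mcg/mL.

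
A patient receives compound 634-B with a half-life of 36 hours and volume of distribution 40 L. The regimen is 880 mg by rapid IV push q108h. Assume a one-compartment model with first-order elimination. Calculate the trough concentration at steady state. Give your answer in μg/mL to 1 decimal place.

3.1 μg/mL

The dosing interval is 3 half-lives, so f = 2^(−3) = 0.125.
At steady state, R = 1/(1 − 0.125) = 8/7.
Single-dose peak C₀ = D/Vd = 880/40 = 22 μg/mL.
Steady-state peak Cmax,ss = C₀·R = 22 × 8/7 ≈ 25.143 μg/mL.
Steady-state trough Cmin,ss = Cmax,ss·f ≈ 25.143 × 0.125 ≈ 3.143 μg/mL.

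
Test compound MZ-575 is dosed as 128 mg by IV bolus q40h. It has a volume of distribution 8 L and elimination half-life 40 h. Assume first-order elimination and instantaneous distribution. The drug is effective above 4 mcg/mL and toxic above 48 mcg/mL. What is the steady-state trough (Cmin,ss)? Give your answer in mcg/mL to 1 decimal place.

The dosing interval is 1 half-life, so f = 2^(−1) = 0.5.
At steady state, R = 1/(1 − 0.5) = 2/1.
Single-dose peak C₀ = D/Vd = 128/8 = 16 mcg/mL.
Steady-state peak Cmax,ss = C₀·R = 16 × 2/1 ≈ 32.000 mcg/mL.
Steady-state trough Cmin,ss = Cmax,ss·f ≈ 32.000 × 0.5 ≈ 16.000 mcg/mL.
Trough 16.0 mcg/mL vs MEC 4 mcg/mL: adequate.

16.0 mcg/mL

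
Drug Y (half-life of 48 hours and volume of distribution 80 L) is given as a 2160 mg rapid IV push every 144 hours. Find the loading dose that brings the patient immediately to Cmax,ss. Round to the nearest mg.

2469 mg

f = (1/2)^(144/48) ≈ 0.125000; accumulation ratio R = 1/(1−f) ≈ 1.14286.
Loading dose to hit Cmax,ss on first dose: D_load = D_maint·R ≈ 2160 × 1.14286 ≈ 2468.58 mg.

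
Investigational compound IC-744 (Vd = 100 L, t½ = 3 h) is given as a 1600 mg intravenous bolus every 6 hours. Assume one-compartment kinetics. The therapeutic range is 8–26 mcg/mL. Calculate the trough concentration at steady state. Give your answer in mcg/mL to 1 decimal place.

τ = 6 h = 2 half-lives, so f = (1/2)^2 = 0.25.
Accumulation ratio R = 1/(1 − f) = 1/0.75 = 4/3.
Single-dose peak C₀ = D/Vd = 1600/100 = 16 mcg/mL.
Steady-state peak Cmax,ss = C₀·R = 16 × 4/3 ≈ 21.333 mcg/mL.
Steady-state trough Cmin,ss = Cmax,ss·f ≈ 21.333 × 0.25 ≈ 5.333 mcg/mL.
Trough 5.3 mcg/mL vs MEC 8 mcg/mL: subtherapeutic.

5.3 mcg/mL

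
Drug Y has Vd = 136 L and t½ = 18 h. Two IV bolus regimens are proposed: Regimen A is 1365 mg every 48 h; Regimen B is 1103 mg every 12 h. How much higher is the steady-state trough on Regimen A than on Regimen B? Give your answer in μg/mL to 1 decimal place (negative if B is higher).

-11.9 μg/mL

Regimen A: f = (1/2)^(48/18) ≈ 0.1575; Cmin,ss = (1365/136)·f/(1−f) ≈ 1.876 μg/mL.
Regimen B: f = (1/2)^(12/18) ≈ 0.6300; Cmin,ss = (1103/136)·f/(1−f) ≈ 13.809 μg/mL.
Difference ≈ 1.876 − 13.809 ≈ -11.933 μg/mL.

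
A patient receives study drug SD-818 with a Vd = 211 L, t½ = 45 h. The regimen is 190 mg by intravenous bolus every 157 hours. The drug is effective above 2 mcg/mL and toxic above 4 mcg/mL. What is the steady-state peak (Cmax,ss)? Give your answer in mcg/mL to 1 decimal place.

τ/t½ = 157/45 ≈ 3.4889, so fraction remaining f = (1/2)^(157/45) ≈ 0.0891.
At steady state, accumulation factor R = 1/(1 − e^(−kτ)) ≈ 1.0978.
Single-dose peak C₀ = D/Vd = 190/211 ≈ 0.900 mcg/mL.
Cmax,ss = C₀/(1 − f) ≈ 0.900/0.9109 ≈ 0.988 mcg/mL.
Peak 1.0 mcg/mL vs MTC 4 mcg/mL: below toxic threshold.

1.0 mcg/mL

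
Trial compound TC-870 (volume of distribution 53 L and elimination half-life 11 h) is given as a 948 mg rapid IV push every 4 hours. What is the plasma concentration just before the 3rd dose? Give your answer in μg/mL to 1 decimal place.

f = (1/2)^(τ/t½) = (1/2)^(4/11) ≈ 0.7772.
C₀ = D/Vd = 948/53 ≈ 17.887 μg/mL.
Before the 3rd dose, 2 doses have been given. Superposition: Cmin = C₀·(f + f²).
≈ 17.887 × (0.7772 + 0.6040) ≈ 17.887 × 1.3812 ≈ 24.706 μg/mL.

24.7 μg/mL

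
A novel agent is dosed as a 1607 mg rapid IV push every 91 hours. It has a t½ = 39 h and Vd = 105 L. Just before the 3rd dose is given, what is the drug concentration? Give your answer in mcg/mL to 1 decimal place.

f = (1/2)^(τ/t½) = (1/2)^(91/39) ≈ 0.1984.
C₀ = D/Vd = 1607/105 ≈ 15.305 mcg/mL.
Before the 3rd dose, 2 doses have been given. Superposition: Cmin = C₀·(f + f²).
≈ 15.305 × (0.1984 + 0.0394) ≈ 15.305 × 0.2378 ≈ 3.640 mcg/mL.

3.6 mcg/mL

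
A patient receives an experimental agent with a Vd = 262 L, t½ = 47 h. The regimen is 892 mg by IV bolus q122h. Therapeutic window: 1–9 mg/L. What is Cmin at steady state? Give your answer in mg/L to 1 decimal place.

k = ln2/t½ = ln2/47 ≈ 0.014748 h⁻¹; fraction remaining f = e^(−kτ) = e^(−0.014748×122) ≈ 0.1654.
Each bolus raises the concentration by D/Vd = 892/262 ≈ 3.405 mg/L.
Steady-state trough Cmin,ss = C₀·f/(1−f) ≈ 3.405 × 0.1654/0.8346 ≈ 0.675 mg/L.
Trough 0.7 mg/L vs MEC 1 mg/L: subtherapeutic.

0.7 mg/L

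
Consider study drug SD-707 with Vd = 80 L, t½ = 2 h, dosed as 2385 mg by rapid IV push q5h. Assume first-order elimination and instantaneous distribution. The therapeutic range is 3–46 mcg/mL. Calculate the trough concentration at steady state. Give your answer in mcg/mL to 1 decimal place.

6.4 mcg/mL

k = ln2/t½ = ln2/2 ≈ 0.346574 h⁻¹; fraction remaining f = e^(−kτ) = e^(−0.346574×5) ≈ 0.1768.
Accumulation ratio R = 1/(1 − f) ≈ 1/0.8232 ≈ 1.2148.
Single-dose peak C₀ = D/Vd = 2385/80 ≈ 29.812 mcg/mL.
Steady-state peak Cmax,ss = C₀·R ≈ 29.812 × 1.2148 ≈ 36.216 mcg/mL.
Steady-state trough Cmin,ss = Cmax,ss·f ≈ 36.216 × 0.1768 ≈ 6.403 mcg/mL.
Trough 6.4 mcg/mL vs MEC 3 mcg/mL: adequate.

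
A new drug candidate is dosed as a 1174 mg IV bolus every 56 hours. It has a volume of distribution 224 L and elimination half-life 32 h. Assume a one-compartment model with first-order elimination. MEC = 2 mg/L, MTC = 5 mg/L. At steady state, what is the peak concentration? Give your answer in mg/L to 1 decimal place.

7.5 mg/L

τ/t½ = 56/32 ≈ 1.75, so fraction remaining f = (1/2)^(56/32) ≈ 0.2973.
Accumulation ratio R = 1/(1 − f) ≈ 1/0.7027 ≈ 1.4231.
Each bolus raises the concentration by D/Vd = 1174/224 ≈ 5.241 mg/L.
Cmax,ss = C₀/(1 − f) ≈ 5.241/0.7027 ≈ 7.458 mg/L.
Peak 7.5 mg/L vs MTC 5 mg/L: exceeds toxic threshold.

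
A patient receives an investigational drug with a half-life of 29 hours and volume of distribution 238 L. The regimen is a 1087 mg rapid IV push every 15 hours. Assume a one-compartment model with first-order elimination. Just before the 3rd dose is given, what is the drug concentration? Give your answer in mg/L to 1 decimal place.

5.4 mg/L

f = (1/2)^(τ/t½) = (1/2)^(15/29) ≈ 0.6987.
C₀ = D/Vd = 1087/238 ≈ 4.567 mg/L.
Before the 3rd dose, 2 doses have been given. Superposition: Cmin = C₀·(f + f²).
≈ 4.567 × (0.6987 + 0.4882) ≈ 4.567 × 1.1869 ≈ 5.421 mg/L.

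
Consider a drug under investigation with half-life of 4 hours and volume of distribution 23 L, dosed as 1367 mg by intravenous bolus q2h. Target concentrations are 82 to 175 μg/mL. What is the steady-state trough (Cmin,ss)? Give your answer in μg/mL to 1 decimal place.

k = ln2/t½ = ln2/4 ≈ 0.173287 h⁻¹; fraction remaining f = e^(−kτ) = e^(−0.173287×2) ≈ 0.7071.
Accumulation ratio R = 1/(1 − f) ≈ 1/0.2929 ≈ 3.4141.
Single-dose peak C₀ = D/Vd = 1367/23 ≈ 59.435 μg/mL.
Cmax,ss = C₀/(1 − f) ≈ 59.435/0.2929 ≈ 202.919 μg/mL.
One interval later, Cmin,ss = Cmax,ss·e^(−kτ) ≈ 202.919 × 0.7071 ≈ 143.484 μg/mL.
Trough 143.5 μg/mL vs MEC 82 μg/mL: adequate.

143.5 μg/mL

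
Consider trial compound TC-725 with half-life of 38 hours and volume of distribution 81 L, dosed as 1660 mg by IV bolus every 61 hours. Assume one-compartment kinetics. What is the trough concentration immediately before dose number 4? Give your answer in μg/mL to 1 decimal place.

9.7 μg/mL

f = (1/2)^(τ/t½) = (1/2)^(61/38) ≈ 0.3287.
C₀ = D/Vd = 1660/81 ≈ 20.494 μg/mL.
Before the 4th dose, 3 doses have been given. Superposition: Cmin = C₀·(f + f² + … + f^3).
≈ 20.494 × (0.3287 + 0.1080 + 0.0355) ≈ 20.494 × 0.4722 ≈ 9.677 μg/mL.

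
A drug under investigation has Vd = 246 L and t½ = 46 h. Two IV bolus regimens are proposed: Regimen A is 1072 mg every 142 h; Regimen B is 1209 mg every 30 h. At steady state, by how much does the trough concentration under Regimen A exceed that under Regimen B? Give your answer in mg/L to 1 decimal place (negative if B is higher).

-8.0 mg/L

Regimen A: f = (1/2)^(142/46) ≈ 0.1177; Cmin,ss = (1072/246)·f/(1−f) ≈ 0.581 mg/L.
Regimen B: f = (1/2)^(30/46) ≈ 0.6363; Cmin,ss = (1209/246)·f/(1−f) ≈ 8.598 mg/L.
Difference ≈ 0.581 − 8.598 ≈ -8.017 mg/L.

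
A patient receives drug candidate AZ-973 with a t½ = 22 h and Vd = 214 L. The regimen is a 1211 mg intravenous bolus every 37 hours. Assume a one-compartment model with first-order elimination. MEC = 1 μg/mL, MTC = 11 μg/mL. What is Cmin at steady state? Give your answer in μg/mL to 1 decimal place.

2.6 μg/mL

Over one 37-h interval, 37/22 ≈ 1.6818 half-lives elapse, leaving f ≈ 0.3117 of each dose.
Accumulation ratio R = 1/(1 − f) ≈ 1/0.6883 ≈ 1.4529.
Each bolus raises the concentration by D/Vd = 1211/214 ≈ 5.659 μg/mL.
Cmax,ss = C₀/(1 − f) ≈ 5.659/0.6883 ≈ 8.222 μg/mL.
Steady-state trough Cmin,ss = Cmax,ss·f ≈ 8.222 × 0.3117 ≈ 2.563 μg/mL.
Trough 2.6 μg/mL vs MEC 1 μg/mL: adequate.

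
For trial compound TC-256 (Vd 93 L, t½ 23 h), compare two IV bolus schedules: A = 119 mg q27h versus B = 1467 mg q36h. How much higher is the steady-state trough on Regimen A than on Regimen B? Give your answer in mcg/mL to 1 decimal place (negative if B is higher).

-7.0 mcg/mL

Regimen A: f = (1/2)^(27/23) ≈ 0.4432; Cmin,ss = (119/93)·f/(1−f) ≈ 1.019 mcg/mL.
Regimen B: f = (1/2)^(36/23) ≈ 0.3379; Cmin,ss = (1467/93)·f/(1−f) ≈ 8.050 mcg/mL.
Difference ≈ 1.019 − 8.050 ≈ -7.031 mcg/mL.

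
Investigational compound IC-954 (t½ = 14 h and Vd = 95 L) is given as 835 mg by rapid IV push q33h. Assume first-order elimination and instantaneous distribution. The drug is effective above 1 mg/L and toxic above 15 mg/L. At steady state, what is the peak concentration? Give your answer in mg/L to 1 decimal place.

10.9 mg/L

k = ln2/t½ = ln2/14 ≈ 0.049511 h⁻¹; fraction remaining f = e^(−kτ) = e^(−0.049511×33) ≈ 0.1952.
At steady state, accumulation factor R = 1/(1 − e^(−kτ)) ≈ 1.2425.
Each bolus raises the concentration by D/Vd = 835/95 ≈ 8.789 mg/L.
Steady-state peak Cmax,ss = C₀·R ≈ 8.789 × 1.2425 ≈ 10.920 mg/L.
Peak 10.9 mg/L vs MTC 15 mg/L: below toxic threshold.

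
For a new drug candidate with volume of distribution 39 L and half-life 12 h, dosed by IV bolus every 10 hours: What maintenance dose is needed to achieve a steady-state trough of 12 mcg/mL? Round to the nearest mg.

τ/t½ = 10/12 ≈ 0.83333, so f = (1/2)^(10/12) ≈ 0.561231.
Cmin,ss = (D/Vd)·f/(1−f), so D = Cmin,ss·Vd·(1−f)/f.
D = 12 × 39 × (1−f)/f ≈ 12 × 39 × 0.78180 ≈ 365.88 mg.

366 mg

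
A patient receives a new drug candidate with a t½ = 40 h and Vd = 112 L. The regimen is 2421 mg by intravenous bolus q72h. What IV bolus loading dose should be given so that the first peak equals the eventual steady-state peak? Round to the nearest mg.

f = (1/2)^(72/40) ≈ 0.287175; accumulation ratio R = 1/(1−f) ≈ 1.40287.
Loading dose to hit Cmax,ss on first dose: D_load = D_maint·R ≈ 2421 × 1.40287 ≈ 3396.35 mg.

3396 mg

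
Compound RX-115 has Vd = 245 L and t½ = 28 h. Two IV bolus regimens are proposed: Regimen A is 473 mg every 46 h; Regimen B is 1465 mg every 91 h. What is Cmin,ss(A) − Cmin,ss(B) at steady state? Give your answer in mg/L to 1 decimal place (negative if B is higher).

Regimen A: f = (1/2)^(46/28) ≈ 0.3202; Cmin,ss = (473/245)·f/(1−f) ≈ 0.909 mg/L.
Regimen B: f = (1/2)^(91/28) ≈ 0.1051; Cmin,ss = (1465/245)·f/(1−f) ≈ 0.702 mg/L.
Difference ≈ 0.909 − 0.702 ≈ 0.207 mg/L.

0.2 mg/L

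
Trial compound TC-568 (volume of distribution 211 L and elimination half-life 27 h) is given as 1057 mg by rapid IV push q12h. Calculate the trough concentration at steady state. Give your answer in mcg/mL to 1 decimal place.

k = ln2/t½ = ln2/27 ≈ 0.025672 h⁻¹; fraction remaining f = e^(−kτ) = e^(−0.025672×12) ≈ 0.7349.
At steady state, accumulation factor R = 1/(1 − e^(−kτ)) ≈ 3.7722.
Each bolus raises the concentration by D/Vd = 1057/211 ≈ 5.009 mcg/mL.
Steady-state peak Cmax,ss = C₀·R ≈ 5.009 × 3.7722 ≈ 18.895 mcg/mL.
Steady-state trough Cmin,ss = Cmax,ss·f ≈ 18.895 × 0.7349 ≈ 13.886 mcg/mL.

13.9 mcg/mL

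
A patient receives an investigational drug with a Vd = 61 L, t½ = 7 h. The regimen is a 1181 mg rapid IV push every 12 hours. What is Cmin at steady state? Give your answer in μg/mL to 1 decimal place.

8.5 μg/mL

Over one 12-h interval, 12/7 ≈ 1.7143 half-lives elapse, leaving f ≈ 0.3048 of each dose.
Single-dose peak C₀ = D/Vd = 1181/61 ≈ 19.361 μg/mL.
Steady-state trough Cmin,ss = C₀·f/(1−f) ≈ 19.361 × 0.3048/0.6952 ≈ 8.489 μg/mL.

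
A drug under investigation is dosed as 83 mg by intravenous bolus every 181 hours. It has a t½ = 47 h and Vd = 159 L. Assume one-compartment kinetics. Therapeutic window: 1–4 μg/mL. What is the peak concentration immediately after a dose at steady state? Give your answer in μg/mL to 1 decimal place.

0.6 μg/mL

k = ln2/t½ = ln2/47 ≈ 0.014748 h⁻¹; fraction remaining f = e^(−kτ) = e^(−0.014748×181) ≈ 0.0693.
At steady state, accumulation factor R = 1/(1 − e^(−kτ)) ≈ 1.0745.
Single-dose peak C₀ = D/Vd = 83/159 ≈ 0.522 μg/mL.
Steady-state peak Cmax,ss = C₀·R ≈ 0.522 × 1.0745 ≈ 0.561 μg/mL.
Peak 0.6 μg/mL vs MTC 4 μg/mL: below toxic threshold.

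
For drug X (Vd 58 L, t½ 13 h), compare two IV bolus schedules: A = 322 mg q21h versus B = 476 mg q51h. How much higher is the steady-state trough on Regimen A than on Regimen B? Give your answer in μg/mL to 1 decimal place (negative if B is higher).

2.1 μg/mL

Regimen A: f = (1/2)^(21/13) ≈ 0.3264; Cmin,ss = (322/58)·f/(1−f) ≈ 2.690 μg/mL.
Regimen B: f = (1/2)^(51/13) ≈ 0.0659; Cmin,ss = (476/58)·f/(1−f) ≈ 0.579 μg/mL.
Difference ≈ 2.690 − 0.579 ≈ 2.111 μg/mL.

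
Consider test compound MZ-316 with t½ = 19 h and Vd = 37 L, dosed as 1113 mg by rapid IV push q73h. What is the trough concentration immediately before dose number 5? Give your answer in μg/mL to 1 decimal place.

2.3 μg/mL

f = (1/2)^(τ/t½) = (1/2)^(73/19) ≈ 0.0697.
C₀ = D/Vd = 1113/37 ≈ 30.081 μg/mL.
Before the 5th dose, 4 doses have been given. Superposition: Cmin = C₀·(f + f² + … + f^4).
≈ 30.081 × (0.0697 + 0.0049 + 0.0003 + 0.0000) ≈ 30.081 × 0.0749 ≈ 2.253 μg/mL.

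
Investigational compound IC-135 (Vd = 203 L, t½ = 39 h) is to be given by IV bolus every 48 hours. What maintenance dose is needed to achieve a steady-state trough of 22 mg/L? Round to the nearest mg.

τ/t½ = 48/39 ≈ 1.2308, so f = (1/2)^(48/39) ≈ 0.426090.
Cmin,ss = (D/Vd)·f/(1−f), so D = Cmin,ss·Vd·(1−f)/f.
D = 22 × 203 × (1−f)/f ≈ 22 × 203 × 1.34692 ≈ 6015.34 mg.

6015 mg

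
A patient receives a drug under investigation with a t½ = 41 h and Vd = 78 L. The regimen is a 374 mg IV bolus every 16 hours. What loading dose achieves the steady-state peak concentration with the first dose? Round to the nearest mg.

1578 mg

f = (1/2)^(16/41) ≈ 0.763001; accumulation ratio R = 1/(1−f) ≈ 4.21943.
Loading dose to hit Cmax,ss on first dose: D_load = D_maint·R ≈ 374 × 4.21943 ≈ 1578.07 mg.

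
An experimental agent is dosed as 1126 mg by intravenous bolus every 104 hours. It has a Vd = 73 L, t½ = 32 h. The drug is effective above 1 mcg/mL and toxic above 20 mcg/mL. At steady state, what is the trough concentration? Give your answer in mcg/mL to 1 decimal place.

1.8 mcg/mL

τ/t½ = 104/32 ≈ 3.25, so fraction remaining f = (1/2)^(104/32) ≈ 0.1051.
Single-dose peak C₀ = D/Vd = 1126/73 ≈ 15.425 mcg/mL.
Steady-state trough Cmin,ss = C₀·f/(1−f) ≈ 15.425 × 0.1051/0.8949 ≈ 1.812 mcg/mL.
Trough 1.8 mcg/mL vs MEC 1 mcg/mL: adequate.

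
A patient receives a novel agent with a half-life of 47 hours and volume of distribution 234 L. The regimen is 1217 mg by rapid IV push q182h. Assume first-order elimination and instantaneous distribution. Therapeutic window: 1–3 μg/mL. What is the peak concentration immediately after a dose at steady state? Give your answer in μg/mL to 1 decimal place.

5.6 μg/mL

Over one 182-h interval, 182/47 ≈ 3.8723 half-lives elapse, leaving f ≈ 0.0683 of each dose.
At steady state, accumulation factor R = 1/(1 − e^(−kτ)) ≈ 1.0733.
Single-dose peak C₀ = D/Vd = 1217/234 ≈ 5.201 μg/mL.
Steady-state peak Cmax,ss = C₀·R ≈ 5.201 × 1.0733 ≈ 5.582 μg/mL.
Peak 5.6 μg/mL vs MTC 3 μg/mL: exceeds toxic threshold.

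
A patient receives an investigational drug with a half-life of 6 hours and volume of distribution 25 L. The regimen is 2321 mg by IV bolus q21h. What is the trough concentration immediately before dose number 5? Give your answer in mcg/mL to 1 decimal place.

9.0 mcg/mL

f = (1/2)^(τ/t½) = (1/2)^(21/6) ≈ 0.0884.
C₀ = D/Vd = 2321/25 ≈ 92.840 mcg/mL.
Before the 5th dose, 4 doses have been given. Superposition: Cmin = C₀·(f + f² + … + f^4).
≈ 92.840 × (0.0884 + 0.0078 + 0.0007 + 0.0001) ≈ 92.840 × 0.0970 ≈ 9.005 mcg/mL.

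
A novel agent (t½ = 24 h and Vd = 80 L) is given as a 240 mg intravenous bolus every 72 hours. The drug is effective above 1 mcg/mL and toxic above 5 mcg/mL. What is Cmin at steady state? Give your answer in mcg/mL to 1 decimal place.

0.4 mcg/mL

The dosing interval is 3 half-lives, so f = 2^(−3) = 0.125.
Accumulation ratio R = 1/(1 − f) = 1/0.875 = 8/7.
Single-dose peak C₀ = D/Vd = 240/80 = 3 mcg/mL.
Steady-state peak Cmax,ss = C₀·R = 3 × 8/7 ≈ 3.429 mcg/mL.
Steady-state trough Cmin,ss = Cmax,ss·f ≈ 3.429 × 0.125 ≈ 0.429 mcg/mL.
Trough 0.4 mcg/mL vs MEC 1 mcg/mL: subtherapeutic.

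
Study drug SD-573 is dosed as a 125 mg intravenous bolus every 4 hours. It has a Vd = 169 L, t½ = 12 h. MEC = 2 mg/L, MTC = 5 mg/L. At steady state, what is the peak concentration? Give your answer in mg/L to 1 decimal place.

3.6 mg/L

τ/t½ = 4/12 ≈ 0.33333, so fraction remaining f = (1/2)^(4/12) ≈ 0.7937.
At steady state, accumulation factor R = 1/(1 − e^(−kτ)) ≈ 4.8473.
Each bolus raises the concentration by D/Vd = 125/169 ≈ 0.740 mg/L.
Steady-state peak Cmax,ss = C₀·R ≈ 0.740 × 4.8473 ≈ 3.587 mg/L.
Peak 3.6 mg/L vs MTC 5 mg/L: below toxic threshold.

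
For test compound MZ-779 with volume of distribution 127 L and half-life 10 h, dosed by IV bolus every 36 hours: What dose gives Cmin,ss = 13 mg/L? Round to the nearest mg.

τ/t½ = 36/10 ≈ 3.6, so f = (1/2)^(36/10) ≈ 0.082469.
Cmin,ss = (D/Vd)·f/(1−f), so D = Cmin,ss·Vd·(1−f)/f.
D = 13 × 127 × (1−f)/f ≈ 13 × 127 × 11.12577 ≈ 18368.65 mg.

18369 mg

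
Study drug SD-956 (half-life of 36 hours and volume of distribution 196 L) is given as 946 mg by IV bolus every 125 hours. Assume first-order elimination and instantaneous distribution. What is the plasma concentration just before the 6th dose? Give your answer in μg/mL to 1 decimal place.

0.5 μg/mL

f = (1/2)^(τ/t½) = (1/2)^(125/36) ≈ 0.0901.
C₀ = D/Vd = 946/196 ≈ 4.827 μg/mL.
Before the 6th dose, 5 doses have been given. Superposition: Cmin = C₀·(f + f² + … + f^5).
≈ 4.827 × (0.0901 + 0.0081 + 0.0007 + 0.0001 + 0.0000) ≈ 4.827 × 0.0990 ≈ 0.478 μg/mL.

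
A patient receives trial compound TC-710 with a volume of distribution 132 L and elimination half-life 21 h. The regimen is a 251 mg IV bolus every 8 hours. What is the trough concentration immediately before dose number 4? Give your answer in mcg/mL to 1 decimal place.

3.4 mcg/mL

f = (1/2)^(τ/t½) = (1/2)^(8/21) ≈ 0.7679.
C₀ = D/Vd = 251/132 ≈ 1.902 mcg/mL.
Before the 4th dose, 3 doses have been given. Superposition: Cmin = C₀·(f + f² + … + f^3).
≈ 1.902 × (0.7679 + 0.5897 + 0.4528) ≈ 1.902 × 1.8104 ≈ 3.443 mcg/mL.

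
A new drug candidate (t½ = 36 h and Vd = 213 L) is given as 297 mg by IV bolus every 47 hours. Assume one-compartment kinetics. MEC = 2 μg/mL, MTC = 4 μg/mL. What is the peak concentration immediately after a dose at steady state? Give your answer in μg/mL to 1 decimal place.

2.3 μg/mL

τ/t½ = 47/36 ≈ 1.3056, so fraction remaining f = (1/2)^(47/36) ≈ 0.4046.
Accumulation ratio R = 1/(1 − f) ≈ 1/0.5954 ≈ 1.6795.
Each bolus raises the concentration by D/Vd = 297/213 ≈ 1.394 μg/mL.
Cmax,ss = C₀/(1 − f) ≈ 1.394/0.5954 ≈ 2.341 μg/mL.
Peak 2.3 μg/mL vs MTC 4 μg/mL: below toxic threshold.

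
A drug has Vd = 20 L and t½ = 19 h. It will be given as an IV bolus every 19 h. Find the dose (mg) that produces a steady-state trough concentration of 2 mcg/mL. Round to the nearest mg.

40 mg

τ/t½ = 19/19 ≈ 1, so f = (1/2)^(19/19) ≈ 0.500000.
Cmin,ss = (D/Vd)·f/(1−f), so D = Cmin,ss·Vd·(1−f)/f.
D = 2 × 20 × (1−f)/f ≈ 2 × 20 × 1.00000 ≈ 40.00 mg.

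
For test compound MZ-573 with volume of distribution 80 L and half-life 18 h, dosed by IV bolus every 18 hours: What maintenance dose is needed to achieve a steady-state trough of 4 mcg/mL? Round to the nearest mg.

τ/t½ = 18/18 ≈ 1, so f = (1/2)^(18/18) ≈ 0.500000.
Cmin,ss = (D/Vd)·f/(1−f), so D = Cmin,ss·Vd·(1−f)/f.
D = 4 × 80 × (1−f)/f ≈ 4 × 80 × 1.00000 ≈ 320.00 mg.

320 mg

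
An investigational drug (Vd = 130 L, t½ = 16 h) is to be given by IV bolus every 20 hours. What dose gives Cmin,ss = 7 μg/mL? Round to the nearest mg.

τ/t½ = 20/16 ≈ 1.25, so f = (1/2)^(20/16) ≈ 0.420448.
Cmin,ss = (D/Vd)·f/(1−f), so D = Cmin,ss·Vd·(1−f)/f.
D = 7 × 130 × (1−f)/f ≈ 7 × 130 × 1.37842 ≈ 1254.36 mg.

1254 mg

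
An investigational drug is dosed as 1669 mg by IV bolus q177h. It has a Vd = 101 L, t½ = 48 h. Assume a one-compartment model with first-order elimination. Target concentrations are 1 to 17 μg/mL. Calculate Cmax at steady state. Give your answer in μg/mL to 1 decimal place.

k = ln2/t½ = ln2/48 ≈ 0.014441 h⁻¹; fraction remaining f = e^(−kτ) = e^(−0.014441×177) ≈ 0.0776.
Accumulation ratio R = 1/(1 − f) ≈ 1/0.9224 ≈ 1.0841.
Each bolus raises the concentration by D/Vd = 1669/101 ≈ 16.525 μg/mL.
Steady-state peak Cmax,ss = C₀·R ≈ 16.525 × 1.0841 ≈ 17.915 μg/mL.
Peak 17.9 μg/mL vs MTC 17 μg/mL: exceeds toxic threshold.

17.9 μg/mL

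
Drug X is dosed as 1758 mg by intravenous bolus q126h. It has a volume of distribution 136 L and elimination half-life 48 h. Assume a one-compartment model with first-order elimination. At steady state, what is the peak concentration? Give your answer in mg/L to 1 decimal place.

τ/t½ = 126/48 ≈ 2.625, so fraction remaining f = (1/2)^(126/48) ≈ 0.1621.
At steady state, accumulation factor R = 1/(1 − e^(−kτ)) ≈ 1.1935.
Each bolus raises the concentration by D/Vd = 1758/136 ≈ 12.926 mg/L.
Steady-state peak Cmax,ss = C₀·R ≈ 12.926 × 1.1935 ≈ 15.427 mg/L.

15.4 mg/L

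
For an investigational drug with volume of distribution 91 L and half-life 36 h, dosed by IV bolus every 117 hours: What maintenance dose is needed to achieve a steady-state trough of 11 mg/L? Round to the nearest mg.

8522 mg

τ/t½ = 117/36 ≈ 3.25, so f = (1/2)^(117/36) ≈ 0.105112.
Cmin,ss = (D/Vd)·f/(1−f), so D = Cmin,ss·Vd·(1−f)/f.
D = 11 × 91 × (1−f)/f ≈ 11 × 91 × 8.51366 ≈ 8522.17 mg.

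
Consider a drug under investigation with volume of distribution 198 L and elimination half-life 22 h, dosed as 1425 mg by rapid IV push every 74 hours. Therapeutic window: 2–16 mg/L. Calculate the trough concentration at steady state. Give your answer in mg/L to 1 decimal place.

0.8 mg/L

τ/t½ = 74/22 ≈ 3.3636, so fraction remaining f = (1/2)^(74/22) ≈ 0.0972.
At steady state, accumulation factor R = 1/(1 − e^(−kτ)) ≈ 1.1077.
Single-dose peak C₀ = D/Vd = 1425/198 ≈ 7.197 mg/L.
Steady-state peak Cmax,ss = C₀·R ≈ 7.197 × 1.1077 ≈ 7.972 mg/L.
Steady-state trough Cmin,ss = Cmax,ss·f ≈ 7.972 × 0.0972 ≈ 0.775 mg/L.
Trough 0.8 mg/L vs MEC 2 mg/L: subtherapeutic.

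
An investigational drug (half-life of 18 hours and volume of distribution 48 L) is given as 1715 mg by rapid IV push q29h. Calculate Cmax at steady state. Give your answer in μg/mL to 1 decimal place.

k = ln2/t½ = ln2/18 ≈ 0.038508 h⁻¹; fraction remaining f = e^(−kτ) = e^(−0.038508×29) ≈ 0.3273.
Accumulation ratio R = 1/(1 − f) ≈ 1/0.6727 ≈ 1.4865.
Each bolus raises the concentration by D/Vd = 1715/48 ≈ 35.729 μg/mL.
Cmax,ss = C₀/(1 − f) ≈ 35.729/0.6727 ≈ 53.113 μg/mL.

53.1 μg/mL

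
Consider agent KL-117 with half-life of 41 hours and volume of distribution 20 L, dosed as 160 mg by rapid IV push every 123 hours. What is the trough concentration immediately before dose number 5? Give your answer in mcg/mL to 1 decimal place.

1.1 mcg/mL

f = (1/2)^(τ/t½) = (1/2)^(123/41) ≈ 0.1250.
C₀ = D/Vd = 160/20 ≈ 8.000 mcg/mL.
Before the 5th dose, 4 doses have been given. Superposition: Cmin = C₀·(f + f² + … + f^4).
≈ 8.000 × (0.1250 + 0.0156 + 0.0020 + 0.0002) ≈ 8.000 × 0.1428 ≈ 1.142 mcg/mL.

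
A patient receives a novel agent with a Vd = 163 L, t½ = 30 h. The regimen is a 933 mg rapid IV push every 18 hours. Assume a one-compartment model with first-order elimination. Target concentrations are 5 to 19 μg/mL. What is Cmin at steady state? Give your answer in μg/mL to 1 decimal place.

11.1 μg/mL

Over one 18-h interval, 18/30 ≈ 0.6 half-lives elapse, leaving f ≈ 0.6598 of each dose.
At steady state, accumulation factor R = 1/(1 − e^(−kτ)) ≈ 2.9394.
Single-dose peak C₀ = D/Vd = 933/163 ≈ 5.724 μg/mL.
Steady-state peak Cmax,ss = C₀·R ≈ 5.724 × 2.9394 ≈ 16.825 μg/mL.
One interval later, Cmin,ss = Cmax,ss·e^(−kτ) ≈ 16.825 × 0.6598 ≈ 11.101 μg/mL.
Trough 11.1 μg/mL vs MEC 5 μg/mL: adequate.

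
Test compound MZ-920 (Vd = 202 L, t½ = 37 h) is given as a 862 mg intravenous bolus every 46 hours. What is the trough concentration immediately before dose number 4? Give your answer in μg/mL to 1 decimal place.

f = (1/2)^(τ/t½) = (1/2)^(46/37) ≈ 0.4224.
C₀ = D/Vd = 862/202 ≈ 4.267 μg/mL.
Before the 4th dose, 3 doses have been given. Superposition: Cmin = C₀·(f + f² + … + f^3).
≈ 4.267 × (0.4224 + 0.1784 + 0.0754) ≈ 4.267 × 0.6762 ≈ 2.885 μg/mL.

2.9 μg/mL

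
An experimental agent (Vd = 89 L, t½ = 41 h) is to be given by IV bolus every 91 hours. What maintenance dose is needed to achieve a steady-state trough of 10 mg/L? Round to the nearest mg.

3255 mg

τ/t½ = 91/41 ≈ 2.2195, so f = (1/2)^(91/41) ≈ 0.214714.
Cmin,ss = (D/Vd)·f/(1−f), so D = Cmin,ss·Vd·(1−f)/f.
D = 10 × 89 × (1−f)/f ≈ 10 × 89 × 3.65736 ≈ 3255.05 mg.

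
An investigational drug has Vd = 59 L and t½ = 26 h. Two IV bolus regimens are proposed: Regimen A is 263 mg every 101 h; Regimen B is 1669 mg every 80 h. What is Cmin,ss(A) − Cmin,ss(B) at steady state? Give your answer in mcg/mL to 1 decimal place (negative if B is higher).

Regimen A: f = (1/2)^(101/26) ≈ 0.0677; Cmin,ss = (263/59)·f/(1−f) ≈ 0.324 mcg/mL.
Regimen B: f = (1/2)^(80/26) ≈ 0.1185; Cmin,ss = (1669/59)·f/(1−f) ≈ 3.803 mcg/mL.
Difference ≈ 0.324 − 3.803 ≈ -3.479 mcg/mL.

-3.5 mcg/mL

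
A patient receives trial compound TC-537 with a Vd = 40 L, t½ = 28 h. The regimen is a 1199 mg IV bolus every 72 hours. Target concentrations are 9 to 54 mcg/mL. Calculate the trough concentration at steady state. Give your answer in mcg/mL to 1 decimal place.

6.1 mcg/mL

Over one 72-h interval, 72/28 ≈ 2.5714 half-lives elapse, leaving f ≈ 0.1682 of each dose.
Accumulation ratio R = 1/(1 − f) ≈ 1/0.8318 ≈ 1.2022.
Each bolus raises the concentration by D/Vd = 1199/40 ≈ 29.975 mcg/mL.
Cmax,ss = C₀/(1 − f) ≈ 29.975/0.8318 ≈ 36.036 mcg/mL.
Steady-state trough Cmin,ss = Cmax,ss·f ≈ 36.036 × 0.1682 ≈ 6.061 mcg/mL.
Trough 6.1 mcg/mL vs MEC 9 mcg/mL: subtherapeutic.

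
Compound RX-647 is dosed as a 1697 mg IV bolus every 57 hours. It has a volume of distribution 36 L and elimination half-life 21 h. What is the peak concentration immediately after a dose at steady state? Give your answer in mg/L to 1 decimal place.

55.6 mg/L

Over one 57-h interval, 57/21 ≈ 2.7143 half-lives elapse, leaving f ≈ 0.1524 of each dose.
At steady state, accumulation factor R = 1/(1 − e^(−kτ)) ≈ 1.1798.
Single-dose peak C₀ = D/Vd = 1697/36 ≈ 47.139 mg/L.
Cmax,ss = C₀/(1 − f) ≈ 47.139/0.8476 ≈ 55.615 mg/L.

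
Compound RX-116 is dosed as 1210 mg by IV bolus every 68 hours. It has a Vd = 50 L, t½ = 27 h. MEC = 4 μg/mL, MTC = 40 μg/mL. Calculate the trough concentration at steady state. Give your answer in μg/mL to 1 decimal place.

τ/t½ = 68/27 ≈ 2.5185, so fraction remaining f = (1/2)^(68/27) ≈ 0.1745.
Accumulation ratio R = 1/(1 − f) ≈ 1/0.8255 ≈ 1.2114.
Each bolus raises the concentration by D/Vd = 1210/50 ≈ 24.200 μg/mL.
Steady-state peak Cmax,ss = C₀·R ≈ 24.200 × 1.2114 ≈ 29.316 μg/mL.
Steady-state trough Cmin,ss = Cmax,ss·f ≈ 29.316 × 0.1745 ≈ 5.116 μg/mL.
Trough 5.1 μg/mL vs MEC 4 μg/mL: adequate.

5.1 μg/mL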